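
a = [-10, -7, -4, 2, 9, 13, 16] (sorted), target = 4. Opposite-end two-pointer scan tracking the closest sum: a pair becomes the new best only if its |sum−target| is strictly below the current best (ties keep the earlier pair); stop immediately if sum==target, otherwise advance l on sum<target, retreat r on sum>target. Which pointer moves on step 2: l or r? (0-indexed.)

l

[0,6] -10+16=6 d=2 * → r--
[0,5] -10+13=3 d=1 * → l++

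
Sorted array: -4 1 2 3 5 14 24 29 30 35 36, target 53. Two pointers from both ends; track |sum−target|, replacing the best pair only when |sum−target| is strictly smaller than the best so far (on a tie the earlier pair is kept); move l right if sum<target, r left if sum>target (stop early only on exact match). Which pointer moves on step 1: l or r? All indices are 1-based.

l=1 r=11: -4+36=32 d=21 *, l++

l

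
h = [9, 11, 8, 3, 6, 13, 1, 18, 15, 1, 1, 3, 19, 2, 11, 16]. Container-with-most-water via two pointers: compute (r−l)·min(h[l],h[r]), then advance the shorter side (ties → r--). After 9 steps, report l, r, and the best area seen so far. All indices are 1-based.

l=1 r=16: min(9,16)*15=135 best=135 *, l++
l=2 r=16: min(11,16)*14=154 best=154 *, l++
l=3 r=16: min(8,16)*13=104 best=154, l++
l=4 r=16: min(3,16)*12=36 best=154, l++
l=5 r=16: min(6,16)*11=66 best=154, l++
l=6 r=16: min(13,16)*10=130 best=154, l++
l=7 r=16: min(1,16)*9=9 best=154, l++
l=8 r=16: min(18,16)*8=128 best=154, r--
l=8 r=15: min(18,11)*7=77 best=154, r--

l=8, r=14, best area=154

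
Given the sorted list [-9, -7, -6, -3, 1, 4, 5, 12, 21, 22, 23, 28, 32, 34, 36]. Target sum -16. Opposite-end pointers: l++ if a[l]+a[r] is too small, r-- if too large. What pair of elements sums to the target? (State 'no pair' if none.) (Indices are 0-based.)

[0,14] -9+36=27 >-16 → r--
[0,13] -9+34=25 >-16 → r--
[0,12] -9+32=23 >-16 → r--
[0,11] -9+28=19 >-16 → r--
[0,10] -9+23=14 >-16 → r--
[0,9] -9+22=13 >-16 → r--
[0,8] -9+21=12 >-16 → r--
[0,7] -9+12=3 >-16 → r--
[0,6] -9+5=-4 >-16 → r--
[0,5] -9+4=-5 >-16 → r--
[0,4] -9+1=-8 >-16 → r--
[0,3] -9+-3=-12 >-16 → r--
[0,2] -9+-6=-15 >-16 → r--
[0,1] -9+-7=-16 → found

(-9, -7)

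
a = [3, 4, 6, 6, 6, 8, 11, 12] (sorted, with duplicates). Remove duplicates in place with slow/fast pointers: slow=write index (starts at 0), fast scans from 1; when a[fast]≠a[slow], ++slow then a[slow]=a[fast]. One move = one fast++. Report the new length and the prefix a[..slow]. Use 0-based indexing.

length 6; prefix = [3, 4, 6, 8, 11, 12]

slow=0 fast=1: a[fast]=4≠a[slow]=3 write a[1]=4, slow++,fast++
slow=1 fast=2: a[fast]=6≠a[slow]=4 write a[2]=6, slow++,fast++
slow=2 fast=3: a[fast]=6=a[slow] dup, fast++
slow=2 fast=4: a[fast]=6=a[slow] dup, fast++
slow=2 fast=5: a[fast]=8≠a[slow]=6 write a[3]=8, slow++,fast++
slow=3 fast=6: a[fast]=11≠a[slow]=8 write a[4]=11, slow++,fast++
slow=4 fast=7: a[fast]=12≠a[slow]=11 write a[5]=12, slow++,fast++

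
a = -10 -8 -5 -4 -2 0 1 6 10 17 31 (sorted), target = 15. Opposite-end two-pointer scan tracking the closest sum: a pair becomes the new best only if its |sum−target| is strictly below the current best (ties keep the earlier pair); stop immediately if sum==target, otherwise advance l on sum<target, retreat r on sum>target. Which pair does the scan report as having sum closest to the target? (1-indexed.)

[1,11] -10+31=21 d=6 * → r--
[1,10] -10+17=7 d=8 → l++
[2,10] -8+17=9 d=6 → l++
[3,10] -5+17=12 d=3 * → l++
[4,10] -4+17=13 d=2 * → l++
[5,10] -2+17=15 d=0 * → stop

pair (-2, 17) with sum 15 (|Δ|=0)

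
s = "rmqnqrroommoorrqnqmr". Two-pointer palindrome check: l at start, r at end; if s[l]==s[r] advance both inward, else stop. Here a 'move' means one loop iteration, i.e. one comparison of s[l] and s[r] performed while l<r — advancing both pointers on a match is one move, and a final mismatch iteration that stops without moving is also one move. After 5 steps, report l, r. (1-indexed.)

l=1 r=20: 'r'=='r', l++,r--
l=2 r=19: 'm'=='m', l++,r--
l=3 r=18: 'q'=='q', l++,r--
l=4 r=17: 'n'=='n', l++,r--
l=5 r=16: 'q'=='q', l++,r--

l=6, r=15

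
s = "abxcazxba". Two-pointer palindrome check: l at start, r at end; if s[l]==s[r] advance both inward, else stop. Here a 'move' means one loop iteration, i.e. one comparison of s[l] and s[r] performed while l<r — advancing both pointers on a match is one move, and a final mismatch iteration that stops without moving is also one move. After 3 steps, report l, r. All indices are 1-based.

[1,9] 'a'=='a' → l++,r--
[2,8] 'b'=='b' → l++,r--
[3,7] 'x'=='x' → l++,r--

l=4, r=6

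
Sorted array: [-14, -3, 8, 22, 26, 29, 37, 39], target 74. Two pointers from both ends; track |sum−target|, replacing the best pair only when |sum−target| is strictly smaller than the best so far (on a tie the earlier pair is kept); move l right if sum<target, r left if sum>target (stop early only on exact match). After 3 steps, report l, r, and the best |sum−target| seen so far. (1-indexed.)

l=1 r=8: -14+39=25 d=49 *, l++
l=2 r=8: -3+39=36 d=38 *, l++
l=3 r=8: 8+39=47 d=27 *, l++

l=4, r=8, best |Δ|=27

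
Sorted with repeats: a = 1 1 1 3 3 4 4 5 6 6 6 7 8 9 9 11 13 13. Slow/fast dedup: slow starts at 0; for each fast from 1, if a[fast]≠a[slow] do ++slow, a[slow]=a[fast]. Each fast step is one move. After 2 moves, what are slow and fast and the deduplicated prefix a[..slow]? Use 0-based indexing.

slow=0 fast=1: a[fast]=1=a[slow] dup, fast++
slow=0 fast=2: a[fast]=1=a[slow] dup, fast++

slow=0, fast=3, prefix=[1]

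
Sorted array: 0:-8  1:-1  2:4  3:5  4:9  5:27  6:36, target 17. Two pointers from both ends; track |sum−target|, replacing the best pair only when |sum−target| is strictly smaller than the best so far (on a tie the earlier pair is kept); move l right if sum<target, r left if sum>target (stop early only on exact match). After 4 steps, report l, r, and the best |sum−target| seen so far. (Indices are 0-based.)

l=2, r=4, best |Δ|=2

l=0 r=6: -8+36=28 d=11 *, r--
l=0 r=5: -8+27=19 d=2 *, r--
l=0 r=4: -8+9=1 d=16, l++
l=1 r=4: -1+9=8 d=9, l++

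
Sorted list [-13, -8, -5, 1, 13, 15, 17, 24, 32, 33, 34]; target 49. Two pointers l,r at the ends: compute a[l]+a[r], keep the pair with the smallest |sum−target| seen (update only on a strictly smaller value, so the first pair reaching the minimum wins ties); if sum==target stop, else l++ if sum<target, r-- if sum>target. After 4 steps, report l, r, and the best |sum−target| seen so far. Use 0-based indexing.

[0,10] -13+34=21 d=28 * → l++
[1,10] -8+34=26 d=23 * → l++
[2,10] -5+34=29 d=20 * → l++
[3,10] 1+34=35 d=14 * → l++

l=4, r=10, best |Δ|=14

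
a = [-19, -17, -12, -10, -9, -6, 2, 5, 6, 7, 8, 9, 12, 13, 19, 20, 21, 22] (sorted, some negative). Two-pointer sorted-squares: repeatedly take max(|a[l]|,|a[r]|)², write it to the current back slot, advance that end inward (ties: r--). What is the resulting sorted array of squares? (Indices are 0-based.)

[0,17] |-19|<=|22| out[17]=484 → r--
[0,16] |-19|<=|21| out[16]=441 → r--
[0,15] |-19|<=|20| out[15]=400 → r--
[0,14] |-19|<=|19| out[14]=361 → r--
[0,13] |-19|>|13| out[13]=361 → l++
[1,13] |-17|>|13| out[12]=289 → l++
[2,13] |-12|<=|13| out[11]=169 → r--
[2,12] |-12|<=|12| out[10]=144 → r--
[2,11] |-12|>|9| out[9]=144 → l++
[3,11] |-10|>|9| out[8]=100 → l++
[4,11] |-9|<=|9| out[7]=81 → r--
[4,10] |-9|>|8| out[6]=81 → l++
[5,10] |-6|<=|8| out[5]=64 → r--
[5,9] |-6|<=|7| out[4]=49 → r--
[5,8] |-6|<=|6| out[3]=36 → r--
[5,7] |-6|>|5| out[2]=36 → l++
[6,7] |2|<=|5| out[1]=25 → r--
[6,6] |2|<=|2| out[0]=4 → r--

[4, 25, 36, 36, 49, 64, 81, 81, 100, 144, 144, 169, 289, 361, 361, 400, 441, 484]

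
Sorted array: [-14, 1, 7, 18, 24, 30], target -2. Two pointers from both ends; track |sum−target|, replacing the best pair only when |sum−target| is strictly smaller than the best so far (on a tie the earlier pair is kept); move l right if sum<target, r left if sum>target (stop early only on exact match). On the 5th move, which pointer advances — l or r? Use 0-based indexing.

r

[0,5] -14+30=16 d=18 * → r--
[0,4] -14+24=10 d=12 * → r--
[0,3] -14+18=4 d=6 * → r--
[0,2] -14+7=-7 d=5 * → l++
[1,2] 1+7=8 d=10 → r--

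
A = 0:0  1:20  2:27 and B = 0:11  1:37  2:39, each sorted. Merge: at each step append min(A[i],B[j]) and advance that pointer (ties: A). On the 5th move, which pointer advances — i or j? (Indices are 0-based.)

j

[i=0,j=0] A[i]=0<=B[j]=11 take 0 → i++
[i=1,j=0] A[i]=20>B[j]=11 take 11 → j++
[i=1,j=1] A[i]=20<=B[j]=37 take 20 → i++
[i=2,j=1] A[i]=27<=B[j]=37 take 27 → i++
[i=3,j=1] A done, take B[j]=37 → j++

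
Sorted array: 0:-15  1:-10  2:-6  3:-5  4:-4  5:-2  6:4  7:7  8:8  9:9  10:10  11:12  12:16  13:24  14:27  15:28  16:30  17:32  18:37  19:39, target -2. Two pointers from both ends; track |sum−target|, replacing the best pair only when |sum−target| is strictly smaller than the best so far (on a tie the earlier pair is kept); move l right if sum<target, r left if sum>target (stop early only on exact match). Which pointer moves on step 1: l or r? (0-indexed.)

l=0 r=19: -15+39=24 d=26 *, r--

r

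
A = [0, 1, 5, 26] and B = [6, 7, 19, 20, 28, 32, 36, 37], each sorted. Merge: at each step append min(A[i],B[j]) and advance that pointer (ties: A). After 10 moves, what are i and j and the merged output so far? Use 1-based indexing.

i=1 j=1: A[i]=0<=B[j]=6 take 0, i++
i=2 j=1: A[i]=1<=B[j]=6 take 1, i++
i=3 j=1: A[i]=5<=B[j]=6 take 5, i++
i=4 j=1: A[i]=26>B[j]=6 take 6, j++
i=4 j=2: A[i]=26>B[j]=7 take 7, j++
i=4 j=3: A[i]=26>B[j]=19 take 19, j++
i=4 j=4: A[i]=26>B[j]=20 take 20, j++
i=4 j=5: A[i]=26<=B[j]=28 take 26, i++
i=5 j=5: A done, take B[j]=28, j++
i=5 j=6: A done, take B[j]=32, j++

i=5, j=7, merged so far=[0, 1, 5, 6, 7, 19, 20, 26, 28, 32]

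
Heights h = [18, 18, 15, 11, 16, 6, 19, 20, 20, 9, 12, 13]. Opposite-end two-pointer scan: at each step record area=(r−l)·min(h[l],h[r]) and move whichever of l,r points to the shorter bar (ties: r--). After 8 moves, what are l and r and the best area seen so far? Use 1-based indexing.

[1,12] min(18,13)*11=143 best=143 * → r--
[1,11] min(18,12)*10=120 best=143 → r--
[1,10] min(18,9)*9=81 best=143 → r--
[1,9] min(18,20)*8=144 best=144 * → l++
[2,9] min(18,20)*7=126 best=144 → l++
[3,9] min(15,20)*6=90 best=144 → l++
[4,9] min(11,20)*5=55 best=144 → l++
[5,9] min(16,20)*4=64 best=144 → l++

l=6, r=9, best area=144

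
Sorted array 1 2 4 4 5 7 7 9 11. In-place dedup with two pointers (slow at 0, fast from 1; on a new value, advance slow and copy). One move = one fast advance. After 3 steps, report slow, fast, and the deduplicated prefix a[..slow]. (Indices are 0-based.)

(s=0,f=1) a[fast]=2≠a[slow]=1 write a[1]=2 → slow++,fast++
(s=1,f=2) a[fast]=4≠a[slow]=2 write a[2]=4 → slow++,fast++
(s=2,f=3) a[fast]=4=a[slow] dup → fast++

slow=2, fast=4, prefix=[1, 2, 4]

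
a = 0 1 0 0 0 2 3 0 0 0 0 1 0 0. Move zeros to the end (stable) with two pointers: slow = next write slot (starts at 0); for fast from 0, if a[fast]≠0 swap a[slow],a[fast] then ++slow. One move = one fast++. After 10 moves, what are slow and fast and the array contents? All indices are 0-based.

slow=3, fast=10, a=[1, 2, 3, 0, 0, 0, 0, 0, 0, 0, 0, 1, 0, 0]

(s=0,f=0) a[fast]=0 → fast++
(s=0,f=1) a[fast]=1≠0 swap→a[0]=1 → slow++,fast++
(s=1,f=2) a[fast]=0 → fast++
(s=1,f=3) a[fast]=0 → fast++
(s=1,f=4) a[fast]=0 → fast++
(s=1,f=5) a[fast]=2≠0 swap→a[1]=2 → slow++,fast++
(s=2,f=6) a[fast]=3≠0 swap→a[2]=3 → slow++,fast++
(s=3,f=7) a[fast]=0 → fast++
(s=3,f=8) a[fast]=0 → fast++
(s=3,f=9) a[fast]=0 → fast++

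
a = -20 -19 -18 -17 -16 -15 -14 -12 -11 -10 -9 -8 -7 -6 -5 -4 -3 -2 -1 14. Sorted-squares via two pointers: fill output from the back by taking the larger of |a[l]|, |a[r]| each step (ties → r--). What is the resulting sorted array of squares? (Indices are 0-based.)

[1, 4, 9, 16, 25, 36, 49, 64, 81, 100, 121, 144, 196, 196, 225, 256, 289, 324, 361, 400]

[0,19] |-20|>|14| out[19]=400 → l++
[1,19] |-19|>|14| out[18]=361 → l++
[2,19] |-18|>|14| out[17]=324 → l++
[3,19] |-17|>|14| out[16]=289 → l++
[4,19] |-16|>|14| out[15]=256 → l++
[5,19] |-15|>|14| out[14]=225 → l++
[6,19] |-14|<=|14| out[13]=196 → r--
[6,18] |-14|>|-1| out[12]=196 → l++
[7,18] |-12|>|-1| out[11]=144 → l++
[8,18] |-11|>|-1| out[10]=121 → l++
[9,18] |-10|>|-1| out[9]=100 → l++
[10,18] |-9|>|-1| out[8]=81 → l++
[11,18] |-8|>|-1| out[7]=64 → l++
[12,18] |-7|>|-1| out[6]=49 → l++
[13,18] |-6|>|-1| out[5]=36 → l++
[14,18] |-5|>|-1| out[4]=25 → l++
[15,18] |-4|>|-1| out[3]=16 → l++
[16,18] |-3|>|-1| out[2]=9 → l++
[17,18] |-2|>|-1| out[1]=4 → l++
[18,18] |-1|<=|-1| out[0]=1 → r--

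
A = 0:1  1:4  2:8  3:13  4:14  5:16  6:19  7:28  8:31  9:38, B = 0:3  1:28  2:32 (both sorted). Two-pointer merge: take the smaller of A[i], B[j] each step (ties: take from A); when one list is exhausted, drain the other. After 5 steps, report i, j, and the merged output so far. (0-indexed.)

i=0 j=0: A[i]=1<=B[j]=3 take 1, i++
i=1 j=0: A[i]=4>B[j]=3 take 3, j++
i=1 j=1: A[i]=4<=B[j]=28 take 4, i++
i=2 j=1: A[i]=8<=B[j]=28 take 8, i++
i=3 j=1: A[i]=13<=B[j]=28 take 13, i++

i=4, j=1, merged so far=[1, 3, 4, 8, 13]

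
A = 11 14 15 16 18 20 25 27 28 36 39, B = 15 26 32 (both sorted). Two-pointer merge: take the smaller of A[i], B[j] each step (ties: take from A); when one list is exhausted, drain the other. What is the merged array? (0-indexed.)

i=0 j=0: A[i]=11<=B[j]=15 take 11, i++
i=1 j=0: A[i]=14<=B[j]=15 take 14, i++
i=2 j=0: A[i]=15<=B[j]=15 take 15, i++
i=3 j=0: A[i]=16>B[j]=15 take 15, j++
i=3 j=1: A[i]=16<=B[j]=26 take 16, i++
i=4 j=1: A[i]=18<=B[j]=26 take 18, i++
i=5 j=1: A[i]=20<=B[j]=26 take 20, i++
i=6 j=1: A[i]=25<=B[j]=26 take 25, i++
i=7 j=1: A[i]=27>B[j]=26 take 26, j++
i=7 j=2: A[i]=27<=B[j]=32 take 27, i++
i=8 j=2: A[i]=28<=B[j]=32 take 28, i++
i=9 j=2: A[i]=36>B[j]=32 take 32, j++
i=9 j=3: B done, take A[i]=36, i++
i=10 j=3: B done, take A[i]=39, i++

[11, 14, 15, 15, 16, 18, 20, 25, 26, 27, 28, 32, 36, 39]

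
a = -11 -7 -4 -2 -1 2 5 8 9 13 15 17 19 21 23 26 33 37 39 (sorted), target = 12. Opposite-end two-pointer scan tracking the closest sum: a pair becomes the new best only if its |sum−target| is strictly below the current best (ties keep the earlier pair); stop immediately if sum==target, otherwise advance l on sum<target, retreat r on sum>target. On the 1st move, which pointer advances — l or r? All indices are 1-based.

r

[1,19] -11+39=28 d=16 * → r--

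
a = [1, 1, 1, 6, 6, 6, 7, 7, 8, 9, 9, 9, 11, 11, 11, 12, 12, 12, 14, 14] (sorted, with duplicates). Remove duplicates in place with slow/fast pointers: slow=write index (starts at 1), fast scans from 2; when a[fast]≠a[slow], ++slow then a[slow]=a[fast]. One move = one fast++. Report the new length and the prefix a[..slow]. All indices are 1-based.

(s=1,f=2) a[fast]=1=a[slow] dup → fast++
(s=1,f=3) a[fast]=1=a[slow] dup → fast++
(s=1,f=4) a[fast]=6≠a[slow]=1 write a[2]=6 → slow++,fast++
(s=2,f=5) a[fast]=6=a[slow] dup → fast++
(s=2,f=6) a[fast]=6=a[slow] dup → fast++
(s=2,f=7) a[fast]=7≠a[slow]=6 write a[3]=7 → slow++,fast++
(s=3,f=8) a[fast]=7=a[slow] dup → fast++
(s=3,f=9) a[fast]=8≠a[slow]=7 write a[4]=8 → slow++,fast++
(s=4,f=10) a[fast]=9≠a[slow]=8 write a[5]=9 → slow++,fast++
(s=5,f=11) a[fast]=9=a[slow] dup → fast++
(s=5,f=12) a[fast]=9=a[slow] dup → fast++
(s=5,f=13) a[fast]=11≠a[slow]=9 write a[6]=11 → slow++,fast++
(s=6,f=14) a[fast]=11=a[slow] dup → fast++
(s=6,f=15) a[fast]=11=a[slow] dup → fast++
(s=6,f=16) a[fast]=12≠a[slow]=11 write a[7]=12 → slow++,fast++
(s=7,f=17) a[fast]=12=a[slow] dup → fast++
(s=7,f=18) a[fast]=12=a[slow] dup → fast++
(s=7,f=19) a[fast]=14≠a[slow]=12 write a[8]=14 → slow++,fast++
(s=8,f=20) a[fast]=14=a[slow] dup → fast++

length 8; prefix = [1, 6, 7, 8, 9, 11, 12, 14]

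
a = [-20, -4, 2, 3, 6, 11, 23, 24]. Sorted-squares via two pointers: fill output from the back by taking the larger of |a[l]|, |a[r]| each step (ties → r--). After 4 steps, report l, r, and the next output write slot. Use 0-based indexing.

[0,7] |-20|<=|24| out[7]=576 → r--
[0,6] |-20|<=|23| out[6]=529 → r--
[0,5] |-20|>|11| out[5]=400 → l++
[1,5] |-4|<=|11| out[4]=121 → r--

l=1, r=4, next write slot=3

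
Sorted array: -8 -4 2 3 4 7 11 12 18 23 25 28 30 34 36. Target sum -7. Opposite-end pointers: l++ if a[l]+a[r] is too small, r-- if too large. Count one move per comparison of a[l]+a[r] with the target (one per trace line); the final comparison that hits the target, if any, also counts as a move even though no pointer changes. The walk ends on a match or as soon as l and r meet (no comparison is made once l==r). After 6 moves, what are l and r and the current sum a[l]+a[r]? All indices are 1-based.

[1,15] -8+36=28 >-7 → r--
[1,14] -8+34=26 >-7 → r--
[1,13] -8+30=22 >-7 → r--
[1,12] -8+28=20 >-7 → r--
[1,11] -8+25=17 >-7 → r--
[1,10] -8+23=15 >-7 → r--

l=1, r=9, sum=10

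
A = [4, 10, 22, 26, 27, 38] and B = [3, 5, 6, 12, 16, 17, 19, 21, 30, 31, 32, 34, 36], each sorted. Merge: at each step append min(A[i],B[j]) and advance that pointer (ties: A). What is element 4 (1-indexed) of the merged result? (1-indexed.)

merged[4] = 6

[i=1,j=1] A[i]=4>B[j]=3 take 3 → j++
[i=1,j=2] A[i]=4<=B[j]=5 take 4 → i++
[i=2,j=2] A[i]=10>B[j]=5 take 5 → j++
[i=2,j=3] A[i]=10>B[j]=6 take 6 → j++
[i=2,j=4] A[i]=10<=B[j]=12 take 10 → i++
[i=3,j=4] A[i]=22>B[j]=12 take 12 → j++
[i=3,j=5] A[i]=22>B[j]=16 take 16 → j++
[i=3,j=6] A[i]=22>B[j]=17 take 17 → j++
[i=3,j=7] A[i]=22>B[j]=19 take 19 → j++
[i=3,j=8] A[i]=22>B[j]=21 take 21 → j++
[i=3,j=9] A[i]=22<=B[j]=30 take 22 → i++
[i=4,j=9] A[i]=26<=B[j]=30 take 26 → i++
[i=5,j=9] A[i]=27<=B[j]=30 take 27 → i++
[i=6,j=9] A[i]=38>B[j]=30 take 30 → j++
[i=6,j=10] A[i]=38>B[j]=31 take 31 → j++
[i=6,j=11] A[i]=38>B[j]=32 take 32 → j++
[i=6,j=12] A[i]=38>B[j]=34 take 34 → j++
[i=6,j=13] A[i]=38>B[j]=36 take 36 → j++
[i=6,j=14] B done, take A[i]=38 → i++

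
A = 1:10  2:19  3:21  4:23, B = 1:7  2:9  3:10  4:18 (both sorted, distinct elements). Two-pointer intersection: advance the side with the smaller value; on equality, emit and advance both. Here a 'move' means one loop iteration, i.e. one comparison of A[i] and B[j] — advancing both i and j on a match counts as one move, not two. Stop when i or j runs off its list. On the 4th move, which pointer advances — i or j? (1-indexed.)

i=1 j=1: 10>7, j++
i=1 j=2: 10>9, j++
i=1 j=3: 10==10 emit, i++,j++
i=2 j=4: 19>18, j++

j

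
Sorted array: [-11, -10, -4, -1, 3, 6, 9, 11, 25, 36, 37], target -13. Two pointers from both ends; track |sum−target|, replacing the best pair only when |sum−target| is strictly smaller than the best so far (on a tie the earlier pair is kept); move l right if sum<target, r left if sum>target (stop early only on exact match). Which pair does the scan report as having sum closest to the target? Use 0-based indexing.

pair (-11, -1) with sum -12 (|Δ|=1)

[0,10] -11+37=26 d=39 * → r--
[0,9] -11+36=25 d=38 * → r--
[0,8] -11+25=14 d=27 * → r--
[0,7] -11+11=0 d=13 * → r--
[0,6] -11+9=-2 d=11 * → r--
[0,5] -11+6=-5 d=8 * → r--
[0,4] -11+3=-8 d=5 * → r--
[0,3] -11+-1=-12 d=1 * → r--
[0,2] -11+-4=-15 d=2 → l++
[1,2] -10+-4=-14 d=1 → l++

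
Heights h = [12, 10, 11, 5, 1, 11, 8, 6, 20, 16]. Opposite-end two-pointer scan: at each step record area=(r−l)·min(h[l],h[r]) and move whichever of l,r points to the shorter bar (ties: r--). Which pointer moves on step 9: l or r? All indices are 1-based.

[1,10] min(12,16)*9=108 best=108 * → l++
[2,10] min(10,16)*8=80 best=108 → l++
[3,10] min(11,16)*7=77 best=108 → l++
[4,10] min(5,16)*6=30 best=108 → l++
[5,10] min(1,16)*5=5 best=108 → l++
[6,10] min(11,16)*4=44 best=108 → l++
[7,10] min(8,16)*3=24 best=108 → l++
[8,10] min(6,16)*2=12 best=108 → l++
[9,10] min(20,16)*1=16 best=108 → r--

r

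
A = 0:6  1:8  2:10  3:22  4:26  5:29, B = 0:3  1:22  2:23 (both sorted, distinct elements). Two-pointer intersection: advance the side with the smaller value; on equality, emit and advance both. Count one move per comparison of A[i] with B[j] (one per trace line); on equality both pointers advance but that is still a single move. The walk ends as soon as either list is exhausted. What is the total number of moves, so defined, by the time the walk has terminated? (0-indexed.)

i=0 j=0: 6>3, j++
i=0 j=1: 6<22, i++
i=1 j=1: 8<22, i++
i=2 j=1: 10<22, i++
i=3 j=1: 22==22 emit, i++,j++
i=4 j=2: 26>23, j++

6 moves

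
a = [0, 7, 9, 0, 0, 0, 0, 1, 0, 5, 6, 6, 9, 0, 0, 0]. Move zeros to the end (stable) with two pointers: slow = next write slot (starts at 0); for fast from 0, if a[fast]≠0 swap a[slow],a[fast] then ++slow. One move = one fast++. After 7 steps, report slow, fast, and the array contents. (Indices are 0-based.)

slow=2, fast=7, a=[7, 9, 0, 0, 0, 0, 0, 1, 0, 5, 6, 6, 9, 0, 0, 0]

(s=0,f=0) a[fast]=0 → fast++
(s=0,f=1) a[fast]=7≠0 swap→a[0]=7 → slow++,fast++
(s=1,f=2) a[fast]=9≠0 swap→a[1]=9 → slow++,fast++
(s=2,f=3) a[fast]=0 → fast++
(s=2,f=4) a[fast]=0 → fast++
(s=2,f=5) a[fast]=0 → fast++
(s=2,f=6) a[fast]=0 → fast++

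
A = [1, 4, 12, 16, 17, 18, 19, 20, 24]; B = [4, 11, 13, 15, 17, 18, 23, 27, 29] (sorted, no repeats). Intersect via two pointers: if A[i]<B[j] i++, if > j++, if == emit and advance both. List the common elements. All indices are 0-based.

intersection = [4, 17, 18]

[i=0,j=0] 1<4 → i++
[i=1,j=0] 4==4 emit → i++,j++
[i=2,j=1] 12>11 → j++
[i=2,j=2] 12<13 → i++
[i=3,j=2] 16>13 → j++
[i=3,j=3] 16>15 → j++
[i=3,j=4] 16<17 → i++
[i=4,j=4] 17==17 emit → i++,j++
[i=5,j=5] 18==18 emit → i++,j++
[i=6,j=6] 19<23 → i++
[i=7,j=6] 20<23 → i++
[i=8,j=6] 24>23 → j++
[i=8,j=7] 24<27 → i++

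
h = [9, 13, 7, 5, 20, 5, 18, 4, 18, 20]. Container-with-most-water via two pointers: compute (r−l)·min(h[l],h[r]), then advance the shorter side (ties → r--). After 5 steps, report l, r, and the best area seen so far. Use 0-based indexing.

l=4, r=8, best area=104

l=0 r=9: min(9,20)*9=81 best=81 *, l++
l=1 r=9: min(13,20)*8=104 best=104 *, l++
l=2 r=9: min(7,20)*7=49 best=104, l++
l=3 r=9: min(5,20)*6=30 best=104, l++
l=4 r=9: min(20,20)*5=100 best=104, r--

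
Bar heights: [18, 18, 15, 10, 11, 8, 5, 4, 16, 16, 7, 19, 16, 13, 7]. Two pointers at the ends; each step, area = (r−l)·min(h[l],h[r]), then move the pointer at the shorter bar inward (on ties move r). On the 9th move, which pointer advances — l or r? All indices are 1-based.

l

l=1 r=15: min(18,7)*14=98 best=98 *, r--
l=1 r=14: min(18,13)*13=169 best=169 *, r--
l=1 r=13: min(18,16)*12=192 best=192 *, r--
l=1 r=12: min(18,19)*11=198 best=198 *, l++
l=2 r=12: min(18,19)*10=180 best=198, l++
l=3 r=12: min(15,19)*9=135 best=198, l++
l=4 r=12: min(10,19)*8=80 best=198, l++
l=5 r=12: min(11,19)*7=77 best=198, l++
l=6 r=12: min(8,19)*6=48 best=198, l++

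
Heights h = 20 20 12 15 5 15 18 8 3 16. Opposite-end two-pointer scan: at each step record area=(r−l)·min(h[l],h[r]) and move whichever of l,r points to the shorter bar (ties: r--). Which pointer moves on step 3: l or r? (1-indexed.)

r

[1,10] min(20,16)*9=144 best=144 * → r--
[1,9] min(20,3)*8=24 best=144 → r--
[1,8] min(20,8)*7=56 best=144 → r--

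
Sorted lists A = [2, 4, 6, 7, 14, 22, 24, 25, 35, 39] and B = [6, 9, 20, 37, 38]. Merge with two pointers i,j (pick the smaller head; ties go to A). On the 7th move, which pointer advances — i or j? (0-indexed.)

[i=0,j=0] A[i]=2<=B[j]=6 take 2 → i++
[i=1,j=0] A[i]=4<=B[j]=6 take 4 → i++
[i=2,j=0] A[i]=6<=B[j]=6 take 6 → i++
[i=3,j=0] A[i]=7>B[j]=6 take 6 → j++
[i=3,j=1] A[i]=7<=B[j]=9 take 7 → i++
[i=4,j=1] A[i]=14>B[j]=9 take 9 → j++
[i=4,j=2] A[i]=14<=B[j]=20 take 14 → i++

i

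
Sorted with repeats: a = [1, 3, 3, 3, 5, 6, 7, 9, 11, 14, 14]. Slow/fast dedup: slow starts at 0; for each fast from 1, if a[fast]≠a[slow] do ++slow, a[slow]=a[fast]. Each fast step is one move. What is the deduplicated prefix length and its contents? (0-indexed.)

slow=0 fast=1: a[fast]=3≠a[slow]=1 write a[1]=3, slow++,fast++
slow=1 fast=2: a[fast]=3=a[slow] dup, fast++
slow=1 fast=3: a[fast]=3=a[slow] dup, fast++
slow=1 fast=4: a[fast]=5≠a[slow]=3 write a[2]=5, slow++,fast++
slow=2 fast=5: a[fast]=6≠a[slow]=5 write a[3]=6, slow++,fast++
slow=3 fast=6: a[fast]=7≠a[slow]=6 write a[4]=7, slow++,fast++
slow=4 fast=7: a[fast]=9≠a[slow]=7 write a[5]=9, slow++,fast++
slow=5 fast=8: a[fast]=11≠a[slow]=9 write a[6]=11, slow++,fast++
slow=6 fast=9: a[fast]=14≠a[slow]=11 write a[7]=14, slow++,fast++
slow=7 fast=10: a[fast]=14=a[slow] dup, fast++

length 8; prefix = [1, 3, 5, 6, 7, 9, 11, 14]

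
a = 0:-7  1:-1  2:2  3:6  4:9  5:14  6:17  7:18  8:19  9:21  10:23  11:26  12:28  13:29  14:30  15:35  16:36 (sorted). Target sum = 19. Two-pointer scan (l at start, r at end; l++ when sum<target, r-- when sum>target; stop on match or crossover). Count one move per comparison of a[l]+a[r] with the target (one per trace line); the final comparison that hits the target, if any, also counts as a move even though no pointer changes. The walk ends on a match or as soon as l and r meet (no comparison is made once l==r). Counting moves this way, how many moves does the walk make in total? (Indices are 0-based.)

6 moves

l=0 r=16: -7+36=29 >19, r--
l=0 r=15: -7+35=28 >19, r--
l=0 r=14: -7+30=23 >19, r--
l=0 r=13: -7+29=22 >19, r--
l=0 r=12: -7+28=21 >19, r--
l=0 r=11: -7+26=19, found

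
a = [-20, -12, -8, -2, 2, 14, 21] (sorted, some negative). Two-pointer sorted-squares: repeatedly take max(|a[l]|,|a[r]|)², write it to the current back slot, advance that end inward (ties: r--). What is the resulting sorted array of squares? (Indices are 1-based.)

[4, 4, 64, 144, 196, 400, 441]

[1,7] |-20|<=|21| out[7]=441 → r--
[1,6] |-20|>|14| out[6]=400 → l++
[2,6] |-12|<=|14| out[5]=196 → r--
[2,5] |-12|>|2| out[4]=144 → l++
[3,5] |-8|>|2| out[3]=64 → l++
[4,5] |-2|<=|2| out[2]=4 → r--
[4,4] |-2|<=|-2| out[1]=4 → r--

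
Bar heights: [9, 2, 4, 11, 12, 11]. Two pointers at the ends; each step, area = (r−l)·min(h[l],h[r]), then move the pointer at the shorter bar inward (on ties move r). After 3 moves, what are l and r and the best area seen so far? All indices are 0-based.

l=0 r=5: min(9,11)*5=45 best=45 *, l++
l=1 r=5: min(2,11)*4=8 best=45, l++
l=2 r=5: min(4,11)*3=12 best=45, l++

l=3, r=5, best area=45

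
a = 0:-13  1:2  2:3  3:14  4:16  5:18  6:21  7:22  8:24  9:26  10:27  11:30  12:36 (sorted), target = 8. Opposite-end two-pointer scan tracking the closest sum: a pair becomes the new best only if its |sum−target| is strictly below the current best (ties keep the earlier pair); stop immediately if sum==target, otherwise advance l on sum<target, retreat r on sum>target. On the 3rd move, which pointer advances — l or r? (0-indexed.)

[0,12] -13+36=23 d=15 * → r--
[0,11] -13+30=17 d=9 * → r--
[0,10] -13+27=14 d=6 * → r--

r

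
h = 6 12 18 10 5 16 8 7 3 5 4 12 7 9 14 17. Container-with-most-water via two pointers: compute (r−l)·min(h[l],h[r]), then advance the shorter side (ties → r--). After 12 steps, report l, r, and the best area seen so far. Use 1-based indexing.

l=1 r=16: min(6,17)*15=90 best=90 *, l++
l=2 r=16: min(12,17)*14=168 best=168 *, l++
l=3 r=16: min(18,17)*13=221 best=221 *, r--
l=3 r=15: min(18,14)*12=168 best=221, r--
l=3 r=14: min(18,9)*11=99 best=221, r--
l=3 r=13: min(18,7)*10=70 best=221, r--
l=3 r=12: min(18,12)*9=108 best=221, r--
l=3 r=11: min(18,4)*8=32 best=221, r--
l=3 r=10: min(18,5)*7=35 best=221, r--
l=3 r=9: min(18,3)*6=18 best=221, r--
l=3 r=8: min(18,7)*5=35 best=221, r--
l=3 r=7: min(18,8)*4=32 best=221, r--

l=3, r=6, best area=221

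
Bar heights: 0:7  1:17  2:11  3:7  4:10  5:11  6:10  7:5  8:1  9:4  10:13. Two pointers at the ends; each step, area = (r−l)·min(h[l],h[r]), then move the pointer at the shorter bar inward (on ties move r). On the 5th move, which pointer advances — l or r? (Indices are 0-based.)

[0,10] min(7,13)*10=70 best=70 * → l++
[1,10] min(17,13)*9=117 best=117 * → r--
[1,9] min(17,4)*8=32 best=117 → r--
[1,8] min(17,1)*7=7 best=117 → r--
[1,7] min(17,5)*6=30 best=117 → r--

r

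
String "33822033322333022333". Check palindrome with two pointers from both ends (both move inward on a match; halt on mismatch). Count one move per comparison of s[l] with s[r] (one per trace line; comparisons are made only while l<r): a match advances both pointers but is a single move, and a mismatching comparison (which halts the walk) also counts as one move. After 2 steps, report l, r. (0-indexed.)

l=2, r=17

[0,19] '3'=='3' → l++,r--
[1,18] '3'=='3' → l++,r--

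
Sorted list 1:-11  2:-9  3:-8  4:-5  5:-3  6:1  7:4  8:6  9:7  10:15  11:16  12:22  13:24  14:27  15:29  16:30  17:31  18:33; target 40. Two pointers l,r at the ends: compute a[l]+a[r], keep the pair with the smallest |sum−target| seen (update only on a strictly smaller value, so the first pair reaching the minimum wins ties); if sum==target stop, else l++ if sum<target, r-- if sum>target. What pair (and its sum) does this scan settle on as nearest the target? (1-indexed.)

pair (7, 33) with sum 40 (|Δ|=0)

l=1 r=18: -11+33=22 d=18 *, l++
l=2 r=18: -9+33=24 d=16 *, l++
l=3 r=18: -8+33=25 d=15 *, l++
l=4 r=18: -5+33=28 d=12 *, l++
l=5 r=18: -3+33=30 d=10 *, l++
l=6 r=18: 1+33=34 d=6 *, l++
l=7 r=18: 4+33=37 d=3 *, l++
l=8 r=18: 6+33=39 d=1 *, l++
l=9 r=18: 7+33=40 d=0 *, stop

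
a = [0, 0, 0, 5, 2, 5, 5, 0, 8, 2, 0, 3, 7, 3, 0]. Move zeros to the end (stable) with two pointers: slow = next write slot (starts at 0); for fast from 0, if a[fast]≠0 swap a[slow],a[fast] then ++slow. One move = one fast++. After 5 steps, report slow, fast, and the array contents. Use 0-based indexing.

(s=0,f=0) a[fast]=0 → fast++
(s=0,f=1) a[fast]=0 → fast++
(s=0,f=2) a[fast]=0 → fast++
(s=0,f=3) a[fast]=5≠0 swap→a[0]=5 → slow++,fast++
(s=1,f=4) a[fast]=2≠0 swap→a[1]=2 → slow++,fast++

slow=2, fast=5, a=[5, 2, 0, 0, 0, 5, 5, 0, 8, 2, 0, 3, 7, 3, 0]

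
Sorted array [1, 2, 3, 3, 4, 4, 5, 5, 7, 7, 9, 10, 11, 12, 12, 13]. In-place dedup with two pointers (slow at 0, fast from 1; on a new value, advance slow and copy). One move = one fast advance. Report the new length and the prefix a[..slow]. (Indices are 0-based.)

length 11; prefix = [1, 2, 3, 4, 5, 7, 9, 10, 11, 12, 13]

slow=0 fast=1: a[fast]=2≠a[slow]=1 write a[1]=2, slow++,fast++
slow=1 fast=2: a[fast]=3≠a[slow]=2 write a[2]=3, slow++,fast++
slow=2 fast=3: a[fast]=3=a[slow] dup, fast++
slow=2 fast=4: a[fast]=4≠a[slow]=3 write a[3]=4, slow++,fast++
slow=3 fast=5: a[fast]=4=a[slow] dup, fast++
slow=3 fast=6: a[fast]=5≠a[slow]=4 write a[4]=5, slow++,fast++
slow=4 fast=7: a[fast]=5=a[slow] dup, fast++
slow=4 fast=8: a[fast]=7≠a[slow]=5 write a[5]=7, slow++,fast++
slow=5 fast=9: a[fast]=7=a[slow] dup, fast++
slow=5 fast=10: a[fast]=9≠a[slow]=7 write a[6]=9, slow++,fast++
slow=6 fast=11: a[fast]=10≠a[slow]=9 write a[7]=10, slow++,fast++
slow=7 fast=12: a[fast]=11≠a[slow]=10 write a[8]=11, slow++,fast++
slow=8 fast=13: a[fast]=12≠a[slow]=11 write a[9]=12, slow++,fast++
slow=9 fast=14: a[fast]=12=a[slow] dup, fast++
slow=9 fast=15: a[fast]=13≠a[slow]=12 write a[10]=13, slow++,fast++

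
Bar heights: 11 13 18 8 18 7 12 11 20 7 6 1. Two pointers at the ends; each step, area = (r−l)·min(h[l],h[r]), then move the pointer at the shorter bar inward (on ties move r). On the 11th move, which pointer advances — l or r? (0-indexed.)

l

l=0 r=11: min(11,1)*11=11 best=11 *, r--
l=0 r=10: min(11,6)*10=60 best=60 *, r--
l=0 r=9: min(11,7)*9=63 best=63 *, r--
l=0 r=8: min(11,20)*8=88 best=88 *, l++
l=1 r=8: min(13,20)*7=91 best=91 *, l++
l=2 r=8: min(18,20)*6=108 best=108 *, l++
l=3 r=8: min(8,20)*5=40 best=108, l++
l=4 r=8: min(18,20)*4=72 best=108, l++
l=5 r=8: min(7,20)*3=21 best=108, l++
l=6 r=8: min(12,20)*2=24 best=108, l++
l=7 r=8: min(11,20)*1=11 best=108, l++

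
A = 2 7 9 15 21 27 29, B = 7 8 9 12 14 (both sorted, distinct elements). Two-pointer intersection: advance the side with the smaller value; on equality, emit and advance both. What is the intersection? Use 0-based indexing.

[i=0,j=0] 2<7 → i++
[i=1,j=0] 7==7 emit → i++,j++
[i=2,j=1] 9>8 → j++
[i=2,j=2] 9==9 emit → i++,j++
[i=3,j=3] 15>12 → j++
[i=3,j=4] 15>14 → j++

intersection = [7, 9]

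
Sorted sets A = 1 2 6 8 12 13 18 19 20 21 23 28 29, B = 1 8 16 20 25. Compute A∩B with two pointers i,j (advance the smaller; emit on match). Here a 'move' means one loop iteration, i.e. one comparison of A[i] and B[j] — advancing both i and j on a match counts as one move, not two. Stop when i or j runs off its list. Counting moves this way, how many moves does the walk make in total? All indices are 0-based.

13 moves

[i=0,j=0] 1==1 emit → i++,j++
[i=1,j=1] 2<8 → i++
[i=2,j=1] 6<8 → i++
[i=3,j=1] 8==8 emit → i++,j++
[i=4,j=2] 12<16 → i++
[i=5,j=2] 13<16 → i++
[i=6,j=2] 18>16 → j++
[i=6,j=3] 18<20 → i++
[i=7,j=3] 19<20 → i++
[i=8,j=3] 20==20 emit → i++,j++
[i=9,j=4] 21<25 → i++
[i=10,j=4] 23<25 → i++
[i=11,j=4] 28>25 → j++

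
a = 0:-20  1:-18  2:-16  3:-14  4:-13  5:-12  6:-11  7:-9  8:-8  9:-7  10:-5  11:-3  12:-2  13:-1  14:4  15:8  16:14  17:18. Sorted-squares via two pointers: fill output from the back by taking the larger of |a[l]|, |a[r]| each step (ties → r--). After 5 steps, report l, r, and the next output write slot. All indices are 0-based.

l=3, r=15, next write slot=12

[0,17] |-20|>|18| out[17]=400 → l++
[1,17] |-18|<=|18| out[16]=324 → r--
[1,16] |-18|>|14| out[15]=324 → l++
[2,16] |-16|>|14| out[14]=256 → l++
[3,16] |-14|<=|14| out[13]=196 → r--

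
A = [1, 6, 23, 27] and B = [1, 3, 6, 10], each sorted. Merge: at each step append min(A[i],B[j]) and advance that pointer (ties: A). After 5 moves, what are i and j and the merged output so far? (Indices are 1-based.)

i=3, j=4, merged so far=[1, 1, 3, 6, 6]

i=1 j=1: A[i]=1<=B[j]=1 take 1, i++
i=2 j=1: A[i]=6>B[j]=1 take 1, j++
i=2 j=2: A[i]=6>B[j]=3 take 3, j++
i=2 j=3: A[i]=6<=B[j]=6 take 6, i++
i=3 j=3: A[i]=23>B[j]=6 take 6, j++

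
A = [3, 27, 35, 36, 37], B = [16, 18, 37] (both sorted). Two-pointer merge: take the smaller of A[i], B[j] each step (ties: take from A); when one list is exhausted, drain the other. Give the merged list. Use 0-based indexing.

[3, 16, 18, 27, 35, 36, 37, 37]

[i=0,j=0] A[i]=3<=B[j]=16 take 3 → i++
[i=1,j=0] A[i]=27>B[j]=16 take 16 → j++
[i=1,j=1] A[i]=27>B[j]=18 take 18 → j++
[i=1,j=2] A[i]=27<=B[j]=37 take 27 → i++
[i=2,j=2] A[i]=35<=B[j]=37 take 35 → i++
[i=3,j=2] A[i]=36<=B[j]=37 take 36 → i++
[i=4,j=2] A[i]=37<=B[j]=37 take 37 → i++
[i=5,j=2] A done, take B[j]=37 → j++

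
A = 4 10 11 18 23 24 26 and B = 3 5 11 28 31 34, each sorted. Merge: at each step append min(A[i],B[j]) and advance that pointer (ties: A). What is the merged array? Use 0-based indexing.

[3, 4, 5, 10, 11, 11, 18, 23, 24, 26, 28, 31, 34]

[i=0,j=0] A[i]=4>B[j]=3 take 3 → j++
[i=0,j=1] A[i]=4<=B[j]=5 take 4 → i++
[i=1,j=1] A[i]=10>B[j]=5 take 5 → j++
[i=1,j=2] A[i]=10<=B[j]=11 take 10 → i++
[i=2,j=2] A[i]=11<=B[j]=11 take 11 → i++
[i=3,j=2] A[i]=18>B[j]=11 take 11 → j++
[i=3,j=3] A[i]=18<=B[j]=28 take 18 → i++
[i=4,j=3] A[i]=23<=B[j]=28 take 23 → i++
[i=5,j=3] A[i]=24<=B[j]=28 take 24 → i++
[i=6,j=3] A[i]=26<=B[j]=28 take 26 → i++
[i=7,j=3] A done, take B[j]=28 → j++
[i=7,j=4] A done, take B[j]=31 → j++
[i=7,j=5] A done, take B[j]=34 → j++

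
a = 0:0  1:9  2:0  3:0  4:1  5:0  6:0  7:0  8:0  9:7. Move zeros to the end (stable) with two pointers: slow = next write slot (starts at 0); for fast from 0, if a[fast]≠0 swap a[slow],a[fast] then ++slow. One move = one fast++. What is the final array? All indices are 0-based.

(s=0,f=0) a[fast]=0 → fast++
(s=0,f=1) a[fast]=9≠0 swap→a[0]=9 → slow++,fast++
(s=1,f=2) a[fast]=0 → fast++
(s=1,f=3) a[fast]=0 → fast++
(s=1,f=4) a[fast]=1≠0 swap→a[1]=1 → slow++,fast++
(s=2,f=5) a[fast]=0 → fast++
(s=2,f=6) a[fast]=0 → fast++
(s=2,f=7) a[fast]=0 → fast++
(s=2,f=8) a[fast]=0 → fast++
(s=2,f=9) a[fast]=7≠0 swap→a[2]=7 → slow++,fast++

[9, 1, 7, 0, 0, 0, 0, 0, 0, 0]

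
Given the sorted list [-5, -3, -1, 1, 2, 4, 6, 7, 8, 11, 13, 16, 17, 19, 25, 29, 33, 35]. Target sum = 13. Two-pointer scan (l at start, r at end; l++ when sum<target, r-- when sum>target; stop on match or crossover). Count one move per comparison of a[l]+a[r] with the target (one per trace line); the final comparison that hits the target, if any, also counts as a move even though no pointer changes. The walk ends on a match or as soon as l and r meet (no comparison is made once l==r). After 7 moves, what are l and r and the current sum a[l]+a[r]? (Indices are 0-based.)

[0,17] -5+35=30 >13 → r--
[0,16] -5+33=28 >13 → r--
[0,15] -5+29=24 >13 → r--
[0,14] -5+25=20 >13 → r--
[0,13] -5+19=14 >13 → r--
[0,12] -5+17=12 <13 → l++
[1,12] -3+17=14 >13 → r--

l=1, r=11, sum=13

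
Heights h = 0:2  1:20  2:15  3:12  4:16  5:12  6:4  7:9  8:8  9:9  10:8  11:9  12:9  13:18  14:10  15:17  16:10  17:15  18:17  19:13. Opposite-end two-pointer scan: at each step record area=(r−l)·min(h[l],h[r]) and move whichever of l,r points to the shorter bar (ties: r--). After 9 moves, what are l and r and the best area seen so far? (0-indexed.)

[0,19] min(2,13)*19=38 best=38 * → l++
[1,19] min(20,13)*18=234 best=234 * → r--
[1,18] min(20,17)*17=289 best=289 * → r--
[1,17] min(20,15)*16=240 best=289 → r--
[1,16] min(20,10)*15=150 best=289 → r--
[1,15] min(20,17)*14=238 best=289 → r--
[1,14] min(20,10)*13=130 best=289 → r--
[1,13] min(20,18)*12=216 best=289 → r--
[1,12] min(20,9)*11=99 best=289 → r--

l=1, r=11, best area=289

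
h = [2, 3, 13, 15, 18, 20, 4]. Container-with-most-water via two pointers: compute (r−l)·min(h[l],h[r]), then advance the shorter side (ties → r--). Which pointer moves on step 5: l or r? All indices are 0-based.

l

[0,6] min(2,4)*6=12 best=12 * → l++
[1,6] min(3,4)*5=15 best=15 * → l++
[2,6] min(13,4)*4=16 best=16 * → r--
[2,5] min(13,20)*3=39 best=39 * → l++
[3,5] min(15,20)*2=30 best=39 → l++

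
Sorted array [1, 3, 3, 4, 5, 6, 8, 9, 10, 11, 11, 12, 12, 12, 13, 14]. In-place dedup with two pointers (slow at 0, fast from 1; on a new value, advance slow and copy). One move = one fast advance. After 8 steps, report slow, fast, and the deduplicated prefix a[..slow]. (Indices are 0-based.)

slow=7, fast=9, prefix=[1, 3, 4, 5, 6, 8, 9, 10]

(s=0,f=1) a[fast]=3≠a[slow]=1 write a[1]=3 → slow++,fast++
(s=1,f=2) a[fast]=3=a[slow] dup → fast++
(s=1,f=3) a[fast]=4≠a[slow]=3 write a[2]=4 → slow++,fast++
(s=2,f=4) a[fast]=5≠a[slow]=4 write a[3]=5 → slow++,fast++
(s=3,f=5) a[fast]=6≠a[slow]=5 write a[4]=6 → slow++,fast++
(s=4,f=6) a[fast]=8≠a[slow]=6 write a[5]=8 → slow++,fast++
(s=5,f=7) a[fast]=9≠a[slow]=8 write a[6]=9 → slow++,fast++
(s=6,f=8) a[fast]=10≠a[slow]=9 write a[7]=10 → slow++,fast++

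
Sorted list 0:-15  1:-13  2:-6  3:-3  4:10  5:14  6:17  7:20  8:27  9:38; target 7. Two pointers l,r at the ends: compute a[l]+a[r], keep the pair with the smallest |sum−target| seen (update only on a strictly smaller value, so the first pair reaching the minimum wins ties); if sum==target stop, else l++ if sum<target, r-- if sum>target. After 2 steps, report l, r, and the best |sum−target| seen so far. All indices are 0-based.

l=0 r=9: -15+38=23 d=16 *, r--
l=0 r=8: -15+27=12 d=5 *, r--

l=0, r=7, best |Δ|=5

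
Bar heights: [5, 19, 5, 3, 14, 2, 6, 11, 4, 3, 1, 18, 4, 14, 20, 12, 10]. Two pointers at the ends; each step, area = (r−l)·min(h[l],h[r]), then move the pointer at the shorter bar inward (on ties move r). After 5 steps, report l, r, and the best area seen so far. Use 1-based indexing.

l=4, r=15, best area=247

l=1 r=17: min(5,10)*16=80 best=80 *, l++
l=2 r=17: min(19,10)*15=150 best=150 *, r--
l=2 r=16: min(19,12)*14=168 best=168 *, r--
l=2 r=15: min(19,20)*13=247 best=247 *, l++
l=3 r=15: min(5,20)*12=60 best=247, l++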